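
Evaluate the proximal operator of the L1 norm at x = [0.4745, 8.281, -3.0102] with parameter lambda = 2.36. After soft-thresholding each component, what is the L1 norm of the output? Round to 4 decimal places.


Soft-thresholding with lambda = 2.36:
prox(0.4745) = sign(0.4745)*max(|0.4745| - 2.36, 0) = 0.0
prox(8.281) = sign(8.281)*max(|8.281| - 2.36, 0) = 5.921
prox(-3.0102) = sign(-3.0102)*max(|-3.0102| - 2.36, 0) = -0.6502
prox(x) = [0.0, 5.921, -0.6502]
||prox(x)||_1 = 0.0 + 5.921 + 0.6502 = 6.5712


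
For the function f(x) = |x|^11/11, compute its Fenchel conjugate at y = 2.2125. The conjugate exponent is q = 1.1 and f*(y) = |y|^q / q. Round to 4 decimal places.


The conjugate exponent q satisfies 1/p + 1/q = 1.
p = 11, so q = 11/(11 - 1) = 1.1
|y|^q = 2.2125^1.1 = 2.3954
f*(2.2125) = 2.3954 / 1.1 = 2.1776


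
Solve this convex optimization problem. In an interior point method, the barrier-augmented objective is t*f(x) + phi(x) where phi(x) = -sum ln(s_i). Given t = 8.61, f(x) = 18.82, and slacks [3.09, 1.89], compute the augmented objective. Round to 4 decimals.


Step 1: Compute log-barrier.
ln values: [1.1282, 0.6366]
phi = -(1.1282 + 0.6366) = -1.7647
Step 2: Compute augmented objective.
t*f(x) = 8.61*18.82 = 162.0402
Total = 162.0402 - 1.7647 = 160.2755


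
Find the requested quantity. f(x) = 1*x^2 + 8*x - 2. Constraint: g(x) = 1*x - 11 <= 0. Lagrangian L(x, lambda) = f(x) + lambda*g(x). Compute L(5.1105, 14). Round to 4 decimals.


Step 1: Evaluate f(x).
f(5.1105) = 1*5.1105^2 + 8*5.1105 - 2 = 65.0012
Step 2: Evaluate g(x).
g(5.1105) = 1*5.1105 - 11 = -5.8895
Step 3: Compute Lagrangian.
L = 65.0012 + 14*-5.8895 = -17.4518


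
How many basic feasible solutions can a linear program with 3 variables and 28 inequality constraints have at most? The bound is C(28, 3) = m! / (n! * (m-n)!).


Each vertex corresponds to some choice of n active constraints out of m, so the number of vertices is at most C(m, n) = m! / (n!(m-n)!).
m = 28, n = 3
Numerator: 28 * 27 * 26
Denominator: 3! = 6
C(28, 3) = 3276


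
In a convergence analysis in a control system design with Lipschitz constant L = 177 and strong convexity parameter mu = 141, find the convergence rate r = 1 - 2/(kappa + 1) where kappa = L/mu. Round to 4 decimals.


Step 1: Compute the condition number.
kappa = L/mu = 177/141 = 1.2553
Step 2: Compute the convergence rate.
r = 1 - 2/(kappa + 1) = 1 - 2*mu/(L + mu) = (L - mu)/(L + mu) = 36/318 = 0.1132


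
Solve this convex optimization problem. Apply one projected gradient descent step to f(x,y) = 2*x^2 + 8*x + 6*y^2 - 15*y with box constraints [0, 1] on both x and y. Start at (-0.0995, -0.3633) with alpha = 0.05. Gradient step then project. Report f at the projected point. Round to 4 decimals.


Step 1: Compute gradient at (-0.0995, -0.3633).
grad_x = 2*2*-0.0995 + 8 = 7.602
grad_y = 2*6*-0.3633 - 15 = -19.3596
Step 2: Gradient step.
x_raw = -0.0995 - 0.05*7.602 = -0.4796
y_raw = -0.3633 - 0.05*-19.3596 = 0.6047
Step 3: Project onto [0, 1].
x_proj = clip(-0.4796) = 0.0
y_proj = clip(0.6047) = 0.6047
Step 4: Evaluate f.
f(0.0, 0.6047) = -6.8764


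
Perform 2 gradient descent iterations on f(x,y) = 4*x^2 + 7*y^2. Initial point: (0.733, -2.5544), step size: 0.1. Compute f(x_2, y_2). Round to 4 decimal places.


Gradient descent on f(x,y) = 4*x^2 + 7*y^2.
Starting point: (0.733, -2.5544), alpha = 0.1
Step 1: grad_x = 2*4*0.733 = 5.864, grad_y = 2*7*-2.5544 = -35.7616
  x_1 = 0.733 - 0.1*5.864 = 0.1466
  y_1 = -2.5544 - 0.1*-35.7616 = 1.0218
Step 2: grad_x = 2*4*0.1466 = 1.1728, grad_y = 2*7*1.0218 = 14.3046
  x_2 = 0.1466 - 0.1*1.1728 = 0.0293
  y_2 = 1.0218 - 0.1*14.3046 = -0.4087
f(0.0293, -0.4087) = 4*0.0293^2 + 7*(-0.4087)^2 = 1.1727


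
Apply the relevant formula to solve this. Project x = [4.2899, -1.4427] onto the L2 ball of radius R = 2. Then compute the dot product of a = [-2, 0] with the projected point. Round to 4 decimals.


Step 1: Compute ||x|| (intermediates to 6 decimals).
||x|| = sqrt(4.2899^2 + (-1.4427)^2) = 4.525994
Step 2: Project.
Since ||x|| > R, scale = R/||x|| = 2/4.525994 = 0.441892, proj(x) = scale * x
proj(x) = [1.895672, -0.637518]
Step 3: Dot product.
a^T * proj(x) = -2*1.895672 + 0*(-0.637518) = -3.7913


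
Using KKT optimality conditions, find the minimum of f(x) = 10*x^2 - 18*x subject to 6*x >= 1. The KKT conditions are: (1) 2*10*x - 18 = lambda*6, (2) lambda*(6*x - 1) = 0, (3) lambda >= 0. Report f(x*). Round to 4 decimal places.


Step 1: Try lambda = 0 (constraint inactive).
Stationarity: 2*10*x - 18 = 0
x* = 18/(2*10) = 0.9
Check constraint: 6*0.9 = 5.4 >= 1 -- satisfied.
Step 2: Compute optimal value.
f(x*) = 10*0.9^2 - 18*0.9 = -8.1


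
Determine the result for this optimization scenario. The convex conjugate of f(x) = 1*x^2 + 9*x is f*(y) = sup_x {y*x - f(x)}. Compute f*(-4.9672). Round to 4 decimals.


f*(y) = sup_x {y*x - a*x^2 - b*x} = sup_x {(y-b)*x - a*x^2}
FOC: (y - b) - 2a*x = 0 => x* = (y - b)/(2a)
x* = (-4.9672 - 9)/(2*1) = -6.9836
f*(-4.9672) = (y-b)^2/(4a) = (-4.9672 - 9)^2/(4*1)
= 195.0827/4 = 48.7707


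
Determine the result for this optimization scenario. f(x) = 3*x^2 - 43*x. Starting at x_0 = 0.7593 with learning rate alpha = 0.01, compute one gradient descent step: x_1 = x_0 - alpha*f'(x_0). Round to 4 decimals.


We compute the gradient at x_0 and apply the update.
f'(x) = 6*x - 43
f'(0.7593) = 6*0.7593 - 43 = -38.4442
x_1 = 0.7593 - 0.01*-38.4442 = 1.1437


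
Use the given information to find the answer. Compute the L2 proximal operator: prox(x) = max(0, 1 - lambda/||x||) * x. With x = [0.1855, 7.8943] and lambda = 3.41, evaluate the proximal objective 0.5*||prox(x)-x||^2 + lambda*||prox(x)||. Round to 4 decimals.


Step 1: Compute ||x||.
||x|| = 7.8965
Step 2: Compute scaling factor.
scale = max(0, 1 - 3.41/7.8965) = 0.5682
Step 3: prox(x) = [0.1054, 4.4852]
||prox(x)|| = 4.4865
Step 4: Proximal objective.
0.5*||prox-x||^2 = 5.8141
lambda*||prox|| = 15.299
Total = 21.1129


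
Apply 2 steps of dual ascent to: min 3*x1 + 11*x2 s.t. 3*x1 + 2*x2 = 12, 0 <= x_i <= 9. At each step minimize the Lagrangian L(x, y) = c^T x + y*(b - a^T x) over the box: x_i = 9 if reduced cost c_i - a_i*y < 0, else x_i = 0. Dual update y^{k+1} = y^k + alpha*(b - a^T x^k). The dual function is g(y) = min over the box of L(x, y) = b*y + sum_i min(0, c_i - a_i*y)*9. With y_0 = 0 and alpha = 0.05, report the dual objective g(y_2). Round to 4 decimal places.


Dual ascent for LP: min 3*x1 + 11*x2, 3*x1 + 2*x2 = 12, 0 <= x_i <= 9
Step 1: y^k = 0.0, reduced costs: (3.0, 11.0)
  x^k = (0.0, 0.0), subgradient = b - a^T x = 12.0
  y^{k+1} = 0.0 + 0.05*12.0 = 0.6
Step 2: y^k = 0.6, reduced costs: (1.2, 9.8)
  x^k = (0.0, 0.0), subgradient = b - a^T x = 12.0
  y^{k+1} = 0.6 + 0.05*12.0 = 1.2
Dual objective at y_2 = 1.2: reduced costs (-0.6, 8.6), box minimizer x = (9.0, 0.0)
g(y_2) = b*y + (c1 - a1*y)*x1 + (c2 - a2*y)*x2 = 12*1.2 + (-0.6)*9.0 + 8.6*0.0 = 14.4 - 5.4 + 0.0 = 9.0


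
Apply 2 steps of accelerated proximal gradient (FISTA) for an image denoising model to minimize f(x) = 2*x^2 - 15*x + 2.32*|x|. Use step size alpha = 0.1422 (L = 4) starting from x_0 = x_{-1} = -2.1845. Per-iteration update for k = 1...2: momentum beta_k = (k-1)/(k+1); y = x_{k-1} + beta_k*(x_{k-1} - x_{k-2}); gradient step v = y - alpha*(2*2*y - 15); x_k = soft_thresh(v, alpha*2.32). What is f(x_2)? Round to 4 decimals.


FISTA on f(x) = 2*x^2 - 15*x + 2.32*|x|
L = 4, alpha = 0.1422
Iteration 1: beta = 0.0, y = -2.1845 + 0.0*(-2.1845 + 2.1845) = -2.1845
  grad(y) = -23.738, v = y - alpha*grad = 1.191
  prox(v) = soft_thresh(1.191, 0.3299) = 0.8611
Iteration 2: beta = 0.3333, y = 0.8611 + 0.3333*(0.8611 + 2.1845) = 1.8764
  grad(y) = -7.4946, v = y - alpha*grad = 2.9421
  prox(v) = soft_thresh(2.9421, 0.3299) = 2.6122
f(x_2) = 2*2.6122^2 - 15*2.6122 + 2.32*|2.6122| = -19.4755


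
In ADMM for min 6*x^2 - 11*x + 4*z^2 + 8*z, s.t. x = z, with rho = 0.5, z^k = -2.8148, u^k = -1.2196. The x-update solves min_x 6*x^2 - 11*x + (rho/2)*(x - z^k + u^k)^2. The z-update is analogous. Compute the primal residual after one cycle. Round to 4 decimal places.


ADMM iteration with rho = 0.5, z^k = -2.8148, u^k = -1.2196
Step 1: x-update.
Minimize 6*x^2 - 11*x + (0.5/2)*(x + 2.8148 - 1.2196)^2
FOC: (2*6 + 0.5)*x = 11 + 0.5*(-2.8148 + 1.2196)
x^{k+1} = 0.8162
Step 2: z-update.
Minimize 4*z^2 + 8*z + (0.5/2)*(0.8162 - z - 1.2196)^2
FOC: (2*4 + 0.5)*z = -8 + 0.5*(0.8162 - 1.2196)
z^{k+1} = -0.9649
Step 3: u-update.
u^{k+1} = -1.2196 + 0.8162 + 0.9649 = 0.5615
Step 4: Primal residual = |0.8162 + 0.9649| = 1.7811


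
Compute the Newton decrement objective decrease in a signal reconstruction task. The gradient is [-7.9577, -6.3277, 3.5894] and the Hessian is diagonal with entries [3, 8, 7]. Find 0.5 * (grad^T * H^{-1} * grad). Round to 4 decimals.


Step 1: H is diagonal, so H^(-1) * g = [-2.6526, -0.791, 0.5128].
Step 2: g^T H^(-1) g = sum_i g_i^2 / H_ii
  = (-7.9577)^2/3 + (-6.3277)^2/8 + (3.5894)^2/7
  = 21.1083 + 5.005 + 1.8405 = 27.9538
Step 3: Objective decrease = 0.5 * g^T H^(-1) g = 13.9769


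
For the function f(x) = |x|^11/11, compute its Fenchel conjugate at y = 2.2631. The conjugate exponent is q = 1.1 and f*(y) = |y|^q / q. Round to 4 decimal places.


The conjugate exponent q satisfies 1/p + 1/q = 1.
p = 11, so q = 11/(11 - 1) = 1.1
|y|^q = 2.2631^1.1 = 2.4557
f*(2.2631) = 2.4557 / 1.1 = 2.2324


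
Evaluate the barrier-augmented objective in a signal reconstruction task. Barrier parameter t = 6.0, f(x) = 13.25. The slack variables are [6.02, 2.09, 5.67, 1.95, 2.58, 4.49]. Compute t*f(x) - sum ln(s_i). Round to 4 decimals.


Step 1: Compute log-barrier.
ln values: [1.7951, 0.7372, 1.7352, 0.6678, 0.9478, 1.5019]
phi = -(1.7951 + 0.7372 + 1.7352 + 0.6678 + 0.9478 + 1.5019) = -7.3849
Step 2: Compute augmented objective.
t*f(x) = 6.0*13.25 = 79.5
Total = 79.5 - 7.3849 = 72.1151


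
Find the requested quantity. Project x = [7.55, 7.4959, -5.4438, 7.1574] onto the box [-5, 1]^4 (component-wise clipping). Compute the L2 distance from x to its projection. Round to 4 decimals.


Project each component onto [-5, 1].
clip(7.55) = 1.0, clip(7.4959) = 1.0, clip(-5.4438) = -5.0, clip(7.1574) = 1.0
Projection = [1.0, 1.0, -5.0, 1.0]
Squared diffs: [42.9025, 42.1967, 0.197, 37.9136]
Distance = sqrt(123.2098) = 11.1


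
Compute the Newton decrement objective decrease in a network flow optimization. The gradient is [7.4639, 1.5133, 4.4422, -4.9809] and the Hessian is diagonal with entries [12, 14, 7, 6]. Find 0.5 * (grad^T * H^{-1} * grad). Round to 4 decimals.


Step 1: H is diagonal, so H^(-1) * g = [0.622, 0.1081, 0.6346, -0.8302].
Step 2: g^T H^(-1) g = sum_i g_i^2 / H_ii
  = (7.4639)^2/12 + (1.5133)^2/14 + (4.4422)^2/7 + (-4.9809)^2/6
  = 4.6425 + 0.1636 + 2.819 + 4.1349 = 11.76
Step 3: Objective decrease = 0.5 * g^T H^(-1) g = 5.88


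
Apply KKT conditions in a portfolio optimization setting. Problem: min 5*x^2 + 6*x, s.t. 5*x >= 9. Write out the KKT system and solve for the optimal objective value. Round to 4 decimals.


Step 1: Try lambda = 0 (constraint inactive).
x_unc = -6/(2*5) = -0.6
Check: 5*-0.6 = -3.0 < 9 -- violated!
Step 2: Constraint must be active: 5*x = 9
x* = 9/5 = 1.8
lambda = (2*5*1.8 + 6)/5 = 4.8
Step 3: Compute optimal value.
f(x*) = 5*1.8^2 + 6*1.8 = 27.0


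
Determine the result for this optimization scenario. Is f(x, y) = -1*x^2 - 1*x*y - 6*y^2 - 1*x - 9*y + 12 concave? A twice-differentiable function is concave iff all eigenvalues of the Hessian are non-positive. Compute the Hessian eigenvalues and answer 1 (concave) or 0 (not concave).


The Hessian of f(x,y) = -1*x^2 - 1*x*y - 6*y^2 - 1*x - 9*y + 12 is:
H = [[-2, -1], [-1, -12]]
Trace = -2 - 12 = -14
Determinant = -2*-12 - (-1)^2 = 23
Discriminant = (-14)^2 - 4*23 = 104.0
Eigenvalues: lambda_1 = -12.099, lambda_2 = -1.901
The function is concave.

1


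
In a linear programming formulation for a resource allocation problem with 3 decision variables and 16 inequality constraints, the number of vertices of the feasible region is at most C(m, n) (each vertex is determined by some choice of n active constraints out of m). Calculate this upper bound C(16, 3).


Each vertex corresponds to some choice of n active constraints out of m, so the number of vertices is at most C(m, n) = m! / (n!(m-n)!).
m = 16, n = 3
Numerator: 16 * 15 * 14
Denominator: 3! = 6
C(16, 3) = 560


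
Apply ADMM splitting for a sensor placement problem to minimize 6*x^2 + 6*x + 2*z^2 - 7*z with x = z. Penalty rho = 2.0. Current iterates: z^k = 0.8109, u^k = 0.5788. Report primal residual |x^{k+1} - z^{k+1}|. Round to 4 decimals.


ADMM iteration with rho = 2.0, z^k = 0.8109, u^k = 0.5788
Step 1: x-update.
Minimize 6*x^2 + 6*x + (2.0/2)*(x - 0.8109 + 0.5788)^2
FOC: (2*6 + 2.0)*x = -6 + 2.0*(0.8109 - 0.5788)
x^{k+1} = -0.3954
Step 2: z-update.
Minimize 2*z^2 - 7*z + (2.0/2)*(-0.3954 - z + 0.5788)^2
FOC: (2*2 + 2.0)*z = 7 + 2.0*(-0.3954 + 0.5788)
z^{k+1} = 1.2278
Step 3: u-update.
u^{k+1} = 0.5788 - 0.3954 - 1.2278 = -1.0444
Step 4: Primal residual = |-0.3954 - 1.2278| = 1.6232


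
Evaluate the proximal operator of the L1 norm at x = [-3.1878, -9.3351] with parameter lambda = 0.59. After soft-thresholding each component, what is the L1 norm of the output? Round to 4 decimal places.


Soft-thresholding with lambda = 0.59:
prox(-3.1878) = sign(-3.1878)*max(|-3.1878| - 0.59, 0) = -2.5978
prox(-9.3351) = sign(-9.3351)*max(|-9.3351| - 0.59, 0) = -8.7451
prox(x) = [-2.5978, -8.7451]
||prox(x)||_1 = 2.5978 + 8.7451 = 11.3429


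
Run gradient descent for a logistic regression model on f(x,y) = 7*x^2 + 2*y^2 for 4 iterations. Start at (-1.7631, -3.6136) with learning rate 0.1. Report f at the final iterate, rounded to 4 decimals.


Gradient descent on f(x,y) = 7*x^2 + 2*y^2.
Starting point: (-1.7631, -3.6136), alpha = 0.1
Step 1: grad_x = 2*7*-1.7631 = -24.6834, grad_y = 2*2*-3.6136 = -14.4544
  x_1 = -1.7631 - 0.1*-24.6834 = 0.7052
  y_1 = -3.6136 - 0.1*-14.4544 = -2.1682
Step 2: grad_x = 2*7*0.7052 = 9.8734, grad_y = 2*2*-2.1682 = -8.6726
  x_2 = 0.7052 - 0.1*9.8734 = -0.2821
  y_2 = -2.1682 - 0.1*-8.6726 = -1.3009
Step 3: grad_x = 2*7*-0.2821 = -3.9493, grad_y = 2*2*-1.3009 = -5.2036
  x_3 = -0.2821 - 0.1*-3.9493 = 0.1128
  y_3 = -1.3009 - 0.1*-5.2036 = -0.7805
Step 4: grad_x = 2*7*0.1128 = 1.5797, grad_y = 2*2*-0.7805 = -3.1222
  x_4 = 0.1128 - 0.1*1.5797 = -0.0451
  y_4 = -0.7805 - 0.1*-3.1222 = -0.4683
f(-0.0451, -0.4683) = 7*(-0.0451)^2 + 2*(-0.4683)^2 = 0.4529


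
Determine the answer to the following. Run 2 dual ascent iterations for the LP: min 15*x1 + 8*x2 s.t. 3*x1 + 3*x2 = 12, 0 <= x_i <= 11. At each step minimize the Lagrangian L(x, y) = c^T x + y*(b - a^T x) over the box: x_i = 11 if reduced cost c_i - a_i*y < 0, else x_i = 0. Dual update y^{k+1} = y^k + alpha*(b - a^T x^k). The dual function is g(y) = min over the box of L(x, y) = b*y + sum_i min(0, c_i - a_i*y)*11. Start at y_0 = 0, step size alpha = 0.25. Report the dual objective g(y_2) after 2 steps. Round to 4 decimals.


Dual ascent for LP: min 15*x1 + 8*x2, 3*x1 + 3*x2 = 12, 0 <= x_i <= 11
Step 1: y^k = 0.0, reduced costs: (15.0, 8.0)
  x^k = (0.0, 0.0), subgradient = b - a^T x = 12.0
  y^{k+1} = 0.0 + 0.25*12.0 = 3.0
Step 2: y^k = 3.0, reduced costs: (6.0, -1.0)
  x^k = (0.0, 11.0), subgradient = b - a^T x = -21.0
  y^{k+1} = 3.0 + 0.25*-21.0 = -2.25
Dual objective at y_2 = -2.25: reduced costs (21.75, 14.75), box minimizer x = (0.0, 0.0)
g(y_2) = b*y + (c1 - a1*y)*x1 + (c2 - a2*y)*x2 = 12*(-2.25) + 21.75*0.0 + 14.75*0.0 = -27.0 + 0.0 + 0.0 = -27.0


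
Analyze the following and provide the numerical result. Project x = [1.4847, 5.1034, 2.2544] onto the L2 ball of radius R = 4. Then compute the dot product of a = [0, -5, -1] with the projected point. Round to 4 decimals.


Step 1: Compute ||x|| (intermediates to 6 decimals).
||x|| = sqrt(1.4847^2 + 5.1034^2 + 2.2544^2) = 5.77333
Step 2: Project.
Since ||x|| > R, scale = R/||x|| = 4/5.77333 = 0.692841, proj(x) = scale * x
proj(x) = [1.028661, 3.535845, 1.561941]
Step 3: Dot product.
a^T * proj(x) = 0*1.028661 - 5*3.535845 - 1*1.561941 = -19.2412


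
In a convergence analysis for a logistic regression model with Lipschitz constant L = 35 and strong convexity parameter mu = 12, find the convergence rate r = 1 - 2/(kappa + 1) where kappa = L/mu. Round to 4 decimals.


Step 1: Compute the condition number.
kappa = L/mu = 35/12 = 2.9167
Step 2: Compute the convergence rate.
r = 1 - 2/(kappa + 1) = 1 - 2*mu/(L + mu) = (L - mu)/(L + mu) = 23/47 = 0.4894


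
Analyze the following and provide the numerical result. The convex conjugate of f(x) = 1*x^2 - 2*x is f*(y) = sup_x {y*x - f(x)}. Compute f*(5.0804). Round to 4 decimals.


f*(y) = sup_x {y*x - a*x^2 - b*x} = sup_x {(y-b)*x - a*x^2}
FOC: (y - b) - 2a*x = 0 => x* = (y - b)/(2a)
x* = (5.0804 + 2)/(2*1) = 3.5402
f*(5.0804) = (y-b)^2/(4a) = (5.0804 + 2)^2/(4*1)
= 50.1321/4 = 12.533


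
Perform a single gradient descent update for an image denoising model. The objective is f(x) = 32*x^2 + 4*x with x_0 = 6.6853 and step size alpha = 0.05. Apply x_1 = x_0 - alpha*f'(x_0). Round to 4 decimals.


We compute the gradient at x_0 and apply the update.
f'(x) = 64*x + 4
f'(6.6853) = 64*6.6853 + 4 = 431.8592
x_1 = 6.6853 - 0.05*431.8592 = -14.9077


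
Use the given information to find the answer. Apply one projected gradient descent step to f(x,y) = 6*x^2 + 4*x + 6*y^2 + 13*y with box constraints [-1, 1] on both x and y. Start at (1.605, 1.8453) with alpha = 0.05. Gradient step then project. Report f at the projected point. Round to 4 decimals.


Step 1: Compute gradient at (1.605, 1.8453).
grad_x = 2*6*1.605 + 4 = 23.26
grad_y = 2*6*1.8453 + 13 = 35.1436
Step 2: Gradient step.
x_raw = 1.605 - 0.05*23.26 = 0.442
y_raw = 1.8453 - 0.05*35.1436 = 0.0881
Step 3: Project onto [-1, 1].
x_proj = clip(0.442) = 0.442
y_proj = clip(0.0881) = 0.0881
Step 4: Evaluate f.
f(0.442, 0.0881) = 4.1323


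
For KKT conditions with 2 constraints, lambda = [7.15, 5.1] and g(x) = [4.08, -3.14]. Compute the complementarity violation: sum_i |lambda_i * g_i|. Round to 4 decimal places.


KKT complementary slackness check:
lambda_1 * g_1 = 7.15 * 4.08 = 29.172
lambda_2 * g_2 = 5.1 * -3.14 = -16.014
Total violation = 29.172 + 16.014 = 45.186


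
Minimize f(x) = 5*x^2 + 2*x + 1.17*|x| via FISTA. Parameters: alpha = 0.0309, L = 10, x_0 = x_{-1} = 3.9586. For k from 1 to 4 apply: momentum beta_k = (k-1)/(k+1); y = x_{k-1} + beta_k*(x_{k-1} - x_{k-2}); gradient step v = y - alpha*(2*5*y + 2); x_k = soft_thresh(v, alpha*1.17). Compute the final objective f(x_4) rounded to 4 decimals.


FISTA on f(x) = 5*x^2 + 2*x + 1.17*|x|
L = 10, alpha = 0.0309
Iteration 1: beta = 0.0, y = 3.9586 + 0.0*(3.9586 - 3.9586) = 3.9586
  grad(y) = 41.586, v = y - alpha*grad = 2.6736
  prox(v) = soft_thresh(2.6736, 0.0362) = 2.6374
Iteration 2: beta = 0.3333, y = 2.6374 + 0.3333*(2.6374 - 3.9586) = 2.1971
  grad(y) = 23.9705, v = y - alpha*grad = 1.4564
  prox(v) = soft_thresh(1.4564, 0.0362) = 1.4202
Iteration 3: beta = 0.5, y = 1.4202 + 0.5*(1.4202 - 2.6374) = 0.8116
  grad(y) = 10.116, v = y - alpha*grad = 0.499
  prox(v) = soft_thresh(0.499, 0.0362) = 0.4629
Iteration 4: beta = 0.6, y = 0.4629 + 0.6*(0.4629 - 1.4202) = -0.1116
  grad(y) = 0.8845, v = y - alpha*grad = -0.1389
  prox(v) = soft_thresh(-0.1389, 0.0362) = -0.1027
f(x_4) = 5*(-0.1027)^2 + 2*(-0.1027) + 1.17*|-0.1027| = -0.0325


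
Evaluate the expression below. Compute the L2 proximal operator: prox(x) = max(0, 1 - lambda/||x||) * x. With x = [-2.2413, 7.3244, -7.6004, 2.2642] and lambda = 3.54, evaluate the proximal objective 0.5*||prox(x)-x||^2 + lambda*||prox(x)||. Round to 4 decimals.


Step 1: Compute ||x||.
||x|| = 11.0256
Step 2: Compute scaling factor.
scale = max(0, 1 - 3.54/11.0256) = 0.6789
Step 3: prox(x) = [-1.5217, 4.9727, -5.1601, 1.5372]
||prox(x)|| = 7.4856
Step 4: Proximal objective.
0.5*||prox-x||^2 = 6.2658
lambda*||prox|| = 26.499
Total = 32.7647


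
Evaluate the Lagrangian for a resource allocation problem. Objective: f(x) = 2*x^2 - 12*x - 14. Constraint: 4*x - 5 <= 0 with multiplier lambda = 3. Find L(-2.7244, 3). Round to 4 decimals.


Step 1: Evaluate f(x).
f(-2.7244) = 2*(-2.7244)^2 - 12*(-2.7244) - 14 = 33.5375
Step 2: Evaluate g(x).
g(-2.7244) = 4*-2.7244 - 5 = -15.8976
Step 3: Compute Lagrangian.
L = 33.5375 + 3*-15.8976 = -14.1553


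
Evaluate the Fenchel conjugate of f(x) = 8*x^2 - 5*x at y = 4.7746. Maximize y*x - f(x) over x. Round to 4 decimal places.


f*(y) = sup_x {y*x - a*x^2 - b*x} = sup_x {(y-b)*x - a*x^2}
FOC: (y - b) - 2a*x = 0 => x* = (y - b)/(2a)
x* = (4.7746 + 5)/(2*8) = 0.6109
f*(4.7746) = (y-b)^2/(4a) = (4.7746 + 5)^2/(4*8)
= 95.5428/32 = 2.9857


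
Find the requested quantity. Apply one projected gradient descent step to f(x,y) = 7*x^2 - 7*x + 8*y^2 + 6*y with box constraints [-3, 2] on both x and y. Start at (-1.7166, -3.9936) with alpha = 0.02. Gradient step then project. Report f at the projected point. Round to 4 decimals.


Step 1: Compute gradient at (-1.7166, -3.9936).
grad_x = 2*7*-1.7166 - 7 = -31.0324
grad_y = 2*8*-3.9936 + 6 = -57.8976
Step 2: Gradient step.
x_raw = -1.7166 - 0.02*-31.0324 = -1.096
y_raw = -3.9936 - 0.02*-57.8976 = -2.8356
Step 3: Project onto [-3, 2].
x_proj = clip(-1.096) = -1.096
y_proj = clip(-2.8356) = -2.8356
Step 4: Evaluate f.
f(-1.096, -2.8356) = 63.3927


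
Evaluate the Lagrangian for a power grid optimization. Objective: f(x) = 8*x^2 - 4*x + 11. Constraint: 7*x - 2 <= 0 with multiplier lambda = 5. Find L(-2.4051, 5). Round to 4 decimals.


Step 1: Evaluate f(x).
f(-2.4051) = 8*(-2.4051)^2 - 4*(-2.4051) + 11 = 66.8964
Step 2: Evaluate g(x).
g(-2.4051) = 7*-2.4051 - 2 = -18.8357
Step 3: Compute Lagrangian.
L = 66.8964 + 5*-18.8357 = -27.2821


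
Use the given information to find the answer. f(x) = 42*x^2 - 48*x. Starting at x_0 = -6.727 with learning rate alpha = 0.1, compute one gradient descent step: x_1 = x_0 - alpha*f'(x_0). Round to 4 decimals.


We compute the gradient at x_0 and apply the update.
f'(x) = 84*x - 48
f'(-6.727) = 84*-6.727 - 48 = -613.068
x_1 = -6.727 - 0.1*-613.068 = 54.5798


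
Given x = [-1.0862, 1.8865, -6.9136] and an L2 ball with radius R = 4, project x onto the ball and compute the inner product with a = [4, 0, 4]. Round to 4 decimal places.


Step 1: Compute ||x|| (intermediates to 6 decimals).
||x|| = sqrt((-1.0862)^2 + 1.8865^2 + (-6.9136)^2) = 7.248212
Step 2: Project.
Since ||x|| > R, scale = R/||x|| = 4/7.248212 = 0.55186, proj(x) = scale * x
proj(x) = [-0.59943, 1.041084, -3.815339]
Step 3: Dot product.
a^T * proj(x) = 4*(-0.59943) + 0*1.041084 + 4*(-3.815339) = -17.6591


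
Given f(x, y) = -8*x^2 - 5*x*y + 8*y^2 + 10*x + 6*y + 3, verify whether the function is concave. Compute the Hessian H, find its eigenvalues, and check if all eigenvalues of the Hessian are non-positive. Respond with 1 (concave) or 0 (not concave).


The Hessian of f(x,y) = -8*x^2 - 5*x*y + 8*y^2 + 10*x + 6*y + 3 is:
H = [[-16, -5], [-5, 16]]
Trace = -16 + 16 = 0
Determinant = -16*16 - (-5)^2 = -281
Discriminant = (0)^2 - 4*-281 = 1124.0
Eigenvalues: lambda_1 = -16.7631, lambda_2 = 16.7631
The function is not concave.

0


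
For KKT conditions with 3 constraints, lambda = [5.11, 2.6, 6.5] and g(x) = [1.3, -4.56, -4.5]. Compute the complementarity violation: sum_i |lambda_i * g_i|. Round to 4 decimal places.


KKT complementary slackness check:
lambda_1 * g_1 = 5.11 * 1.3 = 6.643
lambda_2 * g_2 = 2.6 * -4.56 = -11.856
lambda_3 * g_3 = 6.5 * -4.5 = -29.25
Total violation = 6.643 + 11.856 + 29.25 = 47.749


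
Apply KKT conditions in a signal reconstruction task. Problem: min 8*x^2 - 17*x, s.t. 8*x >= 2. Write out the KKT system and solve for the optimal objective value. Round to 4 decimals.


Step 1: Try lambda = 0 (constraint inactive).
Stationarity: 2*8*x - 17 = 0
x* = 17/(2*8) = 1.0625
Check constraint: 8*1.0625 = 8.5 >= 2 -- satisfied.
Step 2: Compute optimal value.
f(x*) = 8*1.0625^2 - 17*1.0625 = -9.0313


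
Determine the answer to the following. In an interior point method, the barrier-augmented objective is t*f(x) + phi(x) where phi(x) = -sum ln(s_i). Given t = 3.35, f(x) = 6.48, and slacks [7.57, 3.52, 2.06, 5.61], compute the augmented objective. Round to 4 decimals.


Step 1: Compute log-barrier.
ln values: [2.0242, 1.2585, 0.7227, 1.7246]
phi = -(2.0242 + 1.2585 + 0.7227 + 1.7246) = -5.7299
Step 2: Compute augmented objective.
t*f(x) = 3.35*6.48 = 21.708
Total = 21.708 - 5.7299 = 15.9781


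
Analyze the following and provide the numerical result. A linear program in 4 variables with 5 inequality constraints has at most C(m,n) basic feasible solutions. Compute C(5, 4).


Each vertex corresponds to some choice of n active constraints out of m, so the number of vertices is at most C(m, n) = m! / (n!(m-n)!).
m = 5, n = 4
Numerator: 5 * 4 * 3 * 2
Denominator: 4! = 24
C(5, 4) = 5


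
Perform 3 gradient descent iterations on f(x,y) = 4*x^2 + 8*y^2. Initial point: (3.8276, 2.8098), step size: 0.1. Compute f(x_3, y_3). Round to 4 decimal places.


Gradient descent on f(x,y) = 4*x^2 + 8*y^2.
Starting point: (3.8276, 2.8098), alpha = 0.1
Step 1: grad_x = 2*4*3.8276 = 30.6208, grad_y = 2*8*2.8098 = 44.9568
  x_1 = 3.8276 - 0.1*30.6208 = 0.7655
  y_1 = 2.8098 - 0.1*44.9568 = -1.6859
Step 2: grad_x = 2*4*0.7655 = 6.1242, grad_y = 2*8*-1.6859 = -26.9741
  x_2 = 0.7655 - 0.1*6.1242 = 0.1531
  y_2 = -1.6859 - 0.1*-26.9741 = 1.0115
Step 3: grad_x = 2*4*0.1531 = 1.2248, grad_y = 2*8*1.0115 = 16.1844
  x_3 = 0.1531 - 0.1*1.2248 = 0.0306
  y_3 = 1.0115 - 0.1*16.1844 = -0.6069
f(0.0306, -0.6069) = 4*0.0306^2 + 8*(-0.6069)^2 = 2.9505


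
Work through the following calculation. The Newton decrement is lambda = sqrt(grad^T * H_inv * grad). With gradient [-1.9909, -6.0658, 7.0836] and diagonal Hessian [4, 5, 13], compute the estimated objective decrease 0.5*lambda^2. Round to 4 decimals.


Step 1: H is diagonal, so H^(-1) * g = [-0.4977, -1.2132, 0.5449].
Step 2: g^T H^(-1) g = sum_i g_i^2 / H_ii
  = (-1.9909)^2/4 + (-6.0658)^2/5 + (7.0836)^2/13
  = 0.9909 + 7.3588 + 3.8598 = 12.2095
Step 3: Objective decrease = 0.5 * g^T H^(-1) g = 6.1048


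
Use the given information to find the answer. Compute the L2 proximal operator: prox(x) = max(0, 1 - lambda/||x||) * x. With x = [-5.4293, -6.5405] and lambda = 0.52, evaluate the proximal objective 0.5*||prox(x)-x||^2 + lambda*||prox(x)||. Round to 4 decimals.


Step 1: Compute ||x||.
||x|| = 8.5003
Step 2: Compute scaling factor.
scale = max(0, 1 - 0.52/8.5003) = 0.9388
Step 3: prox(x) = [-5.0972, -6.1404]
||prox(x)|| = 7.9803
Step 4: Proximal objective.
0.5*||prox-x||^2 = 0.1352
lambda*||prox|| = 4.1498
Total = 4.285


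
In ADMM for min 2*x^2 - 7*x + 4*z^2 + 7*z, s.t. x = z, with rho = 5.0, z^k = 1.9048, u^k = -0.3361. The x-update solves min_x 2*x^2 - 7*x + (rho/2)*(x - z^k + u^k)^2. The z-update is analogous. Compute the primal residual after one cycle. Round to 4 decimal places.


ADMM iteration with rho = 5.0, z^k = 1.9048, u^k = -0.3361
Step 1: x-update.
Minimize 2*x^2 - 7*x + (5.0/2)*(x - 1.9048 - 0.3361)^2
FOC: (2*2 + 5.0)*x = 7 + 5.0*(1.9048 + 0.3361)
x^{k+1} = 2.0227
Step 2: z-update.
Minimize 4*z^2 + 7*z + (5.0/2)*(2.0227 - z - 0.3361)^2
FOC: (2*4 + 5.0)*z = -7 + 5.0*(2.0227 - 0.3361)
z^{k+1} = 0.1102
Step 3: u-update.
u^{k+1} = -0.3361 + 2.0227 - 0.1102 = 1.5764
Step 4: Primal residual = |2.0227 - 0.1102| = 1.9125


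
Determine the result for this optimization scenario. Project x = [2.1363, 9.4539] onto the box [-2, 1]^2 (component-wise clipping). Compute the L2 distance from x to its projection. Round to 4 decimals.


Project each component onto [-2, 1].
clip(2.1363) = 1.0, clip(9.4539) = 1.0
Projection = [1.0, 1.0]
Squared diffs: [1.2912, 71.4684]
Distance = sqrt(72.7596) = 8.5299


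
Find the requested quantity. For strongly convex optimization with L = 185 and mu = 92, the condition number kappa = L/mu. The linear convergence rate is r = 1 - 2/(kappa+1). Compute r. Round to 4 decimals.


Step 1: Compute the condition number.
kappa = L/mu = 185/92 = 2.0109
Step 2: Compute the convergence rate.
r = 1 - 2/(kappa + 1) = 1 - 2*mu/(L + mu) = (L - mu)/(L + mu) = 93/277 = 0.3357


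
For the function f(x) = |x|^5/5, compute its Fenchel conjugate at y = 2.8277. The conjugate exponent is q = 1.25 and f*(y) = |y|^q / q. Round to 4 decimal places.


The conjugate exponent q satisfies 1/p + 1/q = 1.
p = 5, so q = 5/(5 - 1) = 1.25
|y|^q = 2.8277^1.25 = 3.6668
f*(2.8277) = 3.6668 / 1.25 = 2.9335


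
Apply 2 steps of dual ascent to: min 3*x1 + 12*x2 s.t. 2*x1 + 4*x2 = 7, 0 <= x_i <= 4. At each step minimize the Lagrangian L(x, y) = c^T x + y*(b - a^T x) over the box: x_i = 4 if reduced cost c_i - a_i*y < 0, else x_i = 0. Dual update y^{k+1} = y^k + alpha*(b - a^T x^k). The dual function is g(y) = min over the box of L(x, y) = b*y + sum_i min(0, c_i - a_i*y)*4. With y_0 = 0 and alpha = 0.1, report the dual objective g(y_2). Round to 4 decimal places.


Dual ascent for LP: min 3*x1 + 12*x2, 2*x1 + 4*x2 = 7, 0 <= x_i <= 4
Step 1: y^k = 0.0, reduced costs: (3.0, 12.0)
  x^k = (0.0, 0.0), subgradient = b - a^T x = 7.0
  y^{k+1} = 0.0 + 0.1*7.0 = 0.7
Step 2: y^k = 0.7, reduced costs: (1.6, 9.2)
  x^k = (0.0, 0.0), subgradient = b - a^T x = 7.0
  y^{k+1} = 0.7 + 0.1*7.0 = 1.4
Dual objective at y_2 = 1.4: reduced costs (0.2, 6.4), box minimizer x = (0.0, 0.0)
g(y_2) = b*y + (c1 - a1*y)*x1 + (c2 - a2*y)*x2 = 7*1.4 + 0.2*0.0 + 6.4*0.0 = 9.8 + 0.0 + 0.0 = 9.8


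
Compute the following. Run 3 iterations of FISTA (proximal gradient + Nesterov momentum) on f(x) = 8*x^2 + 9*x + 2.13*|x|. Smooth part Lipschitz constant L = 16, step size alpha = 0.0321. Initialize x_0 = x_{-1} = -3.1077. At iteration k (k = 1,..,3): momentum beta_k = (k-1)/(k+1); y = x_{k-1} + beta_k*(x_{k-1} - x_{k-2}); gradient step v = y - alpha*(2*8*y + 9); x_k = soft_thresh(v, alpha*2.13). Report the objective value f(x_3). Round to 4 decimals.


FISTA on f(x) = 8*x^2 + 9*x + 2.13*|x|
L = 16, alpha = 0.0321
Iteration 1: beta = 0.0, y = -3.1077 + 0.0*(-3.1077 + 3.1077) = -3.1077
  grad(y) = -40.7232, v = y - alpha*grad = -1.8005
  prox(v) = soft_thresh(-1.8005, 0.0684) = -1.7321
Iteration 2: beta = 0.3333, y = -1.7321 + 0.3333*(-1.7321 + 3.1077) = -1.2736
  grad(y) = -11.3773, v = y - alpha*grad = -0.9084
  prox(v) = soft_thresh(-0.9084, 0.0684) = -0.84
Iteration 3: beta = 0.5, y = -0.84 + 0.5*(-0.84 + 1.7321) = -0.3939
  grad(y) = 2.697, v = y - alpha*grad = -0.4805
  prox(v) = soft_thresh(-0.4805, 0.0684) = -0.4121
f(x_3) = 8*(-0.4121)^2 + 9*(-0.4121) + 2.13*|-0.4121| = -1.4725


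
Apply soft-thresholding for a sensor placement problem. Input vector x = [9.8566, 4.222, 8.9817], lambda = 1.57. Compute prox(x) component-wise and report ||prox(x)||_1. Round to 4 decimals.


Soft-thresholding with lambda = 1.57:
prox(9.8566) = sign(9.8566)*max(|9.8566| - 1.57, 0) = 8.2866
prox(4.222) = sign(4.222)*max(|4.222| - 1.57, 0) = 2.652
prox(8.9817) = sign(8.9817)*max(|8.9817| - 1.57, 0) = 7.4117
prox(x) = [8.2866, 2.652, 7.4117]
||prox(x)||_1 = 8.2866 + 2.652 + 7.4117 = 18.3503


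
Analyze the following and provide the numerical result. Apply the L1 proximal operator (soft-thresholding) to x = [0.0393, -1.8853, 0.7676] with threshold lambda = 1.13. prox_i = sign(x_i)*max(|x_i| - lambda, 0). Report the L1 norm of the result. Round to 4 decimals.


Soft-thresholding with lambda = 1.13:
prox(0.0393) = sign(0.0393)*max(|0.0393| - 1.13, 0) = 0.0
prox(-1.8853) = sign(-1.8853)*max(|-1.8853| - 1.13, 0) = -0.7553
prox(0.7676) = sign(0.7676)*max(|0.7676| - 1.13, 0) = 0.0
prox(x) = [0.0, -0.7553, 0.0]
||prox(x)||_1 = 0.0 + 0.7553 + 0.0 = 0.7553


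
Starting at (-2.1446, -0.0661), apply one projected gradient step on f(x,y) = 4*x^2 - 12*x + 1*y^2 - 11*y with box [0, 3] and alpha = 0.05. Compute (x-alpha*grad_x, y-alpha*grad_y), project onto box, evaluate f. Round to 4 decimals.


Step 1: Compute gradient at (-2.1446, -0.0661).
grad_x = 2*4*-2.1446 - 12 = -29.1568
grad_y = 2*1*-0.0661 - 11 = -11.1322
Step 2: Gradient step.
x_raw = -2.1446 - 0.05*-29.1568 = -0.6868
y_raw = -0.0661 - 0.05*-11.1322 = 0.4905
Step 3: Project onto [0, 3].
x_proj = clip(-0.6868) = 0.0
y_proj = clip(0.4905) = 0.4905
Step 4: Evaluate f.
f(0.0, 0.4905) = -5.155


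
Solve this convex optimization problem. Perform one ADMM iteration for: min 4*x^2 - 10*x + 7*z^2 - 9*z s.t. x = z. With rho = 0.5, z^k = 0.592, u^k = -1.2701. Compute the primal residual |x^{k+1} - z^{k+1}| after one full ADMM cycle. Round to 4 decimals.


ADMM iteration with rho = 0.5, z^k = 0.592, u^k = -1.2701
Step 1: x-update.
Minimize 4*x^2 - 10*x + (0.5/2)*(x - 0.592 - 1.2701)^2
FOC: (2*4 + 0.5)*x = 10 + 0.5*(0.592 + 1.2701)
x^{k+1} = 1.286
Step 2: z-update.
Minimize 7*z^2 - 9*z + (0.5/2)*(1.286 - z - 1.2701)^2
FOC: (2*7 + 0.5)*z = 9 + 0.5*(1.286 - 1.2701)
z^{k+1} = 0.6212
Step 3: u-update.
u^{k+1} = -1.2701 + 1.286 - 0.6212 = -0.6053
Step 4: Primal residual = |1.286 - 0.6212| = 0.6648


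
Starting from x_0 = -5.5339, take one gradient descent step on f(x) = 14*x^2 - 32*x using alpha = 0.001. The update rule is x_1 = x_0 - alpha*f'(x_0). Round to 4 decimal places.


We compute the gradient at x_0 and apply the update.
f'(x) = 28*x - 32
f'(-5.5339) = 28*-5.5339 - 32 = -186.9492
x_1 = -5.5339 - 0.001*-186.9492 = -5.347


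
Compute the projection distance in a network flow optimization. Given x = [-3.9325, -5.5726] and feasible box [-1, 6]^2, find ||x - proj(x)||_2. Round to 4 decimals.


Project each component onto [-1, 6].
clip(-3.9325) = -1.0, clip(-5.5726) = -1.0
Projection = [-1.0, -1.0]
Squared diffs: [8.5996, 20.9087]
Distance = sqrt(29.5083) = 5.4321


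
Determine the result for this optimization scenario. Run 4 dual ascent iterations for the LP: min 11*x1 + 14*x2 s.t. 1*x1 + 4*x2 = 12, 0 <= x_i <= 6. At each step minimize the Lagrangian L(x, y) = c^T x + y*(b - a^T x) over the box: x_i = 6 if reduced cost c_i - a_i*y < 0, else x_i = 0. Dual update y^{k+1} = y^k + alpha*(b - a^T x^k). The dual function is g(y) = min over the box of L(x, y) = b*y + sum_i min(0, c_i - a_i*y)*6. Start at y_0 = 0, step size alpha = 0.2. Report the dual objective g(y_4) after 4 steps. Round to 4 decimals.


Dual ascent for LP: min 11*x1 + 14*x2, 1*x1 + 4*x2 = 12, 0 <= x_i <= 6
Step 1: y^k = 0.0, reduced costs: (11.0, 14.0)
  x^k = (0.0, 0.0), subgradient = b - a^T x = 12.0
  y^{k+1} = 0.0 + 0.2*12.0 = 2.4
Step 2: y^k = 2.4, reduced costs: (8.6, 4.4)
  x^k = (0.0, 0.0), subgradient = b - a^T x = 12.0
  y^{k+1} = 2.4 + 0.2*12.0 = 4.8
Step 3: y^k = 4.8, reduced costs: (6.2, -5.2)
  x^k = (0.0, 6.0), subgradient = b - a^T x = -12.0
  y^{k+1} = 4.8 + 0.2*-12.0 = 2.4
Step 4: y^k = 2.4, reduced costs: (8.6, 4.4)
  x^k = (0.0, 0.0), subgradient = b - a^T x = 12.0
  y^{k+1} = 2.4 + 0.2*12.0 = 4.8
Dual objective at y_4 = 4.8: reduced costs (6.2, -5.2), box minimizer x = (0.0, 6.0)
g(y_4) = b*y + (c1 - a1*y)*x1 + (c2 - a2*y)*x2 = 12*4.8 + 6.2*0.0 + (-5.2)*6.0 = 57.6 + 0.0 - 31.2 = 26.4


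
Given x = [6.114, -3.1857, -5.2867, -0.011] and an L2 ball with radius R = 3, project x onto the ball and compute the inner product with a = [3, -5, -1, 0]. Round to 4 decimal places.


Step 1: Compute ||x|| (intermediates to 6 decimals).
||x|| = sqrt(6.114^2 + (-3.1857)^2 + (-5.2867)^2 + (-0.011)^2) = 8.687865
Step 2: Project.
Since ||x|| > R, scale = R/||x|| = 3/8.687865 = 0.345309, proj(x) = scale * x
proj(x) = [2.111219, -1.100051, -1.825545, -0.003798]
Step 3: Dot product.
a^T * proj(x) = 3*2.111219 - 5*(-1.100051) - 1*(-1.825545) + 0*(-0.003798) = 13.6595


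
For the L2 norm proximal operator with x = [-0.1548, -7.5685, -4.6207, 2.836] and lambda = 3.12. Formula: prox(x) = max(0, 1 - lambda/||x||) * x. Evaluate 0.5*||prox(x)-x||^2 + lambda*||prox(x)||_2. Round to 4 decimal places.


Step 1: Compute ||x||.
||x|| = 9.3113
Step 2: Compute scaling factor.
scale = max(0, 1 - 3.12/9.3113) = 0.6649
Step 3: prox(x) = [-0.1029, -5.0325, -3.0724, 1.8857]
||prox(x)|| = 6.1913
Step 4: Proximal objective.
0.5*||prox-x||^2 = 4.8672
lambda*||prox|| = 19.3169
Total = 24.184


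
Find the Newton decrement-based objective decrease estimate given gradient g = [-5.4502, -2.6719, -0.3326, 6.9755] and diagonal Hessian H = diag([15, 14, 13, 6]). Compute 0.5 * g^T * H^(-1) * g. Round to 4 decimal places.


Step 1: H is diagonal, so H^(-1) * g = [-0.3633, -0.1909, -0.0256, 1.1626].
Step 2: g^T H^(-1) g = sum_i g_i^2 / H_ii
  = (-5.4502)^2/15 + (-2.6719)^2/14 + (-0.3326)^2/13 + (6.9755)^2/6
  = 1.9803 + 0.5099 + 0.0085 + 8.1096 = 10.6084
Step 3: Objective decrease = 0.5 * g^T H^(-1) g = 5.3042


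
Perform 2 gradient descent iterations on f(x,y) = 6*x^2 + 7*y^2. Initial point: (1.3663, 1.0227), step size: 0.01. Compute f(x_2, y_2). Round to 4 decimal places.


Gradient descent on f(x,y) = 6*x^2 + 7*y^2.
Starting point: (1.3663, 1.0227), alpha = 0.01
Step 1: grad_x = 2*6*1.3663 = 16.3956, grad_y = 2*7*1.0227 = 14.3178
  x_1 = 1.3663 - 0.01*16.3956 = 1.2023
  y_1 = 1.0227 - 0.01*14.3178 = 0.8795
Step 2: grad_x = 2*6*1.2023 = 14.4281, grad_y = 2*7*0.8795 = 12.3133
  x_2 = 1.2023 - 0.01*14.4281 = 1.0581
  y_2 = 0.8795 - 0.01*12.3133 = 0.7564
f(1.0581, 0.7564) = 6*1.0581^2 + 7*0.7564^2 = 10.7218


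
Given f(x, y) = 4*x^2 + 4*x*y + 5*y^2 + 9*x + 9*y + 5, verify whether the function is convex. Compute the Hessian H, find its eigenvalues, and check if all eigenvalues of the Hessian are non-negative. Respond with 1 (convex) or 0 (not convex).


The Hessian of f(x,y) = 4*x^2 + 4*x*y + 5*y^2 + 9*x + 9*y + 5 is:
H = [[8, 4], [4, 10]]
Trace = 8 + 10 = 18
Determinant = 8*10 - (4)^2 = 64
Discriminant = (18)^2 - 4*64 = 68.0
Eigenvalues: lambda_1 = 4.8769, lambda_2 = 13.1231
The function is convex.

1


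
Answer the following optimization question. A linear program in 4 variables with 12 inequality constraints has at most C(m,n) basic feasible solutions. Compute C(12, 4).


Each vertex corresponds to some choice of n active constraints out of m, so the number of vertices is at most C(m, n) = m! / (n!(m-n)!).
m = 12, n = 4
Numerator: 12 * 11 * 10 * 9
Denominator: 4! = 24
C(12, 4) = 495


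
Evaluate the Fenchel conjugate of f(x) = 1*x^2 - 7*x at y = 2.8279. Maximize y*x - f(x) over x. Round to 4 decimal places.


f*(y) = sup_x {y*x - a*x^2 - b*x} = sup_x {(y-b)*x - a*x^2}
FOC: (y - b) - 2a*x = 0 => x* = (y - b)/(2a)
x* = (2.8279 + 7)/(2*1) = 4.914
f*(2.8279) = (y-b)^2/(4a) = (2.8279 + 7)^2/(4*1)
= 96.5876/4 = 24.1469


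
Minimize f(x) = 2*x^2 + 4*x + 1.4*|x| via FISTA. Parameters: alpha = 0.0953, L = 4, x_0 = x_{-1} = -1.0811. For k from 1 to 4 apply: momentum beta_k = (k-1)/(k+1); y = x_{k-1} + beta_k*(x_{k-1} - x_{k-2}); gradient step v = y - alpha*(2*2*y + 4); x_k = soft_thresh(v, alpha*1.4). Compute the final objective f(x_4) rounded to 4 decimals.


FISTA on f(x) = 2*x^2 + 4*x + 1.4*|x|
L = 4, alpha = 0.0953
Iteration 1: beta = 0.0, y = -1.0811 + 0.0*(-1.0811 + 1.0811) = -1.0811
  grad(y) = -0.3244, v = y - alpha*grad = -1.0502
  prox(v) = soft_thresh(-1.0502, 0.1334) = -0.9168
Iteration 2: beta = 0.3333, y = -0.9168 + 0.3333*(-0.9168 + 1.0811) = -0.862
  grad(y) = 0.5521, v = y - alpha*grad = -0.9146
  prox(v) = soft_thresh(-0.9146, 0.1334) = -0.7812
Iteration 3: beta = 0.5, y = -0.7812 + 0.5*(-0.7812 + 0.9168) = -0.7134
  grad(y) = 1.1465, v = y - alpha*grad = -0.8226
  prox(v) = soft_thresh(-0.8226, 0.1334) = -0.6892
Iteration 4: beta = 0.6, y = -0.6892 + 0.6*(-0.6892 + 0.7812) = -0.634
  grad(y) = 1.4638, v = y - alpha*grad = -0.7735
  prox(v) = soft_thresh(-0.7735, 0.1334) = -0.6401
f(x_4) = 2*(-0.6401)^2 + 4*(-0.6401) + 1.4*|-0.6401| = -0.8448


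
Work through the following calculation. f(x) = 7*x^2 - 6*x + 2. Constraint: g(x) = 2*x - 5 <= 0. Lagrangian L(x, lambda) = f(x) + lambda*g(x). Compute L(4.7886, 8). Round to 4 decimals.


Step 1: Evaluate f(x).
f(4.7886) = 7*4.7886^2 - 6*4.7886 + 2 = 133.7832
Step 2: Evaluate g(x).
g(4.7886) = 2*4.7886 - 5 = 4.5772
Step 3: Compute Lagrangian.
L = 133.7832 + 8*4.5772 = 170.4008


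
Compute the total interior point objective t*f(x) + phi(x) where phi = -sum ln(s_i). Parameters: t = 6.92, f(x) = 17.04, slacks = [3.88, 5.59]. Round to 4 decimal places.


Step 1: Compute log-barrier.
ln values: [1.3558, 1.721]
phi = -(1.3558 + 1.721) = -3.0768
Step 2: Compute augmented objective.
t*f(x) = 6.92*17.04 = 117.9168
Total = 117.9168 - 3.0768 = 114.84
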